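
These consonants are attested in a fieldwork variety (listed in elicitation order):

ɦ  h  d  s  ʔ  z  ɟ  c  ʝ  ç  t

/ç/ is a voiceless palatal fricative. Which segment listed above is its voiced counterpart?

The voiced counterpart is a voiced palatal fricative — in this inventory, /ʝ/.

/ʝ/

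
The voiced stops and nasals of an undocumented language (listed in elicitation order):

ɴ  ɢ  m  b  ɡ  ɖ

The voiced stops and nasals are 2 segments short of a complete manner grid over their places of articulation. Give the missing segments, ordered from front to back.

/ɳ/, /ŋ/

Oral stop: /b/ (bilabial), /ɖ/ (retroflex), /ɡ/ (velar), /ɢ/ (uvular).
Nasal: /m/ (bilabial), /ɴ/ (uvular).
Gaps, from front to back: retroflex lacks nasal (/ɳ/); velar lacks nasal (/ŋ/).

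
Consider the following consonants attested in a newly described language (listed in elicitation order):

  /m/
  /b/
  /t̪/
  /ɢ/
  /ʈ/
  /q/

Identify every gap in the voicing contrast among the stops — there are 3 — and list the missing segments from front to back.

/p/, /d̪/, /ɖ/

place of articulation  voiceless  voiced  
bilabial          —         b       
dental            t̪        —       
retroflex         ʈ         —       
uvular            q         ɢ       
Gaps, from front to back: bilabial lacks voiceless (/p/); dental lacks voiced (/d̪/); retroflex lacks voiced (/ɖ/).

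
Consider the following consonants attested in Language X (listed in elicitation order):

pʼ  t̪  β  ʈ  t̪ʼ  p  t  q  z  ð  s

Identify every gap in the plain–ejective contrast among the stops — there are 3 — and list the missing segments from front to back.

/tʼ/, /ʈʼ/, /qʼ/

Plain: /p/ (bilabial), /t̪/ (dental), /t/ (alveolar), /ʈ/ (retroflex), /q/ (uvular).
Ejective: /pʼ/ (bilabial), /t̪ʼ/ (dental).
Gaps, from front to back: alveolar lacks ejective (/tʼ/); retroflex lacks ejective (/ʈʼ/); uvular lacks ejective (/qʼ/).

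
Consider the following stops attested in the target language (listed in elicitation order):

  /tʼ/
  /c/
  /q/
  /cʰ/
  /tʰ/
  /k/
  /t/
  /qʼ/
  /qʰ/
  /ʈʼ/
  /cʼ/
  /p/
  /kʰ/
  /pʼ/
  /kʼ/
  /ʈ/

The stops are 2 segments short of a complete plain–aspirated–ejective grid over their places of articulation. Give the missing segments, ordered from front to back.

/pʰ/, /ʈʰ/

Plain: /p/ (bilabial), /t/ (alveolar), /ʈ/ (retroflex), /c/ (palatal), /k/ (velar), /q/ (uvular).
Aspirated: /tʰ/ (alveolar), /cʰ/ (palatal), /kʰ/ (velar), /qʰ/ (uvular).
Ejective: /pʼ/ (bilabial), /tʼ/ (alveolar), /ʈʼ/ (retroflex), /cʼ/ (palatal), /kʼ/ (velar), /qʼ/ (uvular).
Gaps, from front to back: bilabial lacks aspirated (/pʰ/); retroflex lacks aspirated (/ʈʰ/).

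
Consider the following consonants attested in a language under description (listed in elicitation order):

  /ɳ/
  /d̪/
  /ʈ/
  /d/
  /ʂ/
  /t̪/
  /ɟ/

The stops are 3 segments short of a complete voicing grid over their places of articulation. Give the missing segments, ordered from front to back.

/t/, /ɖ/, /c/

Voiceless: /t̪/ (dental), /ʈ/ (retroflex).
Voiced: /d̪/ (dental), /d/ (alveolar), /ɟ/ (palatal).
Gaps, from front to back: alveolar lacks voiceless (/t/); retroflex lacks voiced (/ɖ/); palatal lacks voiceless (/c/).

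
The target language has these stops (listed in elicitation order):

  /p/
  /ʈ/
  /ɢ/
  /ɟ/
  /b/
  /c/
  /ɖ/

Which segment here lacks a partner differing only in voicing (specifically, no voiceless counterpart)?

Bilabial: /p/ ~ /b/
Retroflex: /ʈ/ ~ /ɖ/
Palatal: /c/ ~ /ɟ/
Uvular: only /ɢ/ (voiced); no voiceless partner.
So /ɢ/ is the unpaired segment.

/ɢ/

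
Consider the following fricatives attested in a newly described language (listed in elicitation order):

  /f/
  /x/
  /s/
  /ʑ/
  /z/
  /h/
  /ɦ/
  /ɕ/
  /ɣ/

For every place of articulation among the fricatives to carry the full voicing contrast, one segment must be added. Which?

Voiceless: /f/ (labiodental), /s/ (alveolar), /ɕ/ (alveolo-palatal), /x/ (velar), /h/ (glottal).
Voiced: /z/ (alveolar), /ʑ/ (alveolo-palatal), /ɣ/ (velar), /ɦ/ (glottal).
The labiodental row has no voiced member, so the gap is the voiced labiodental fricative /v/.

/v/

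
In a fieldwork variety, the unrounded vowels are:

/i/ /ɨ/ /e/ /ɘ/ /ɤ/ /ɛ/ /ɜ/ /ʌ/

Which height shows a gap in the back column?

high

high: front /i/, central /ɨ/, back —.
high-mid: front /e/, central /ɘ/, back /ɤ/.
low-mid: front /ɛ/, central /ɜ/, back /ʌ/.
Every height has a back member except high, where /ɯ/ would be expected.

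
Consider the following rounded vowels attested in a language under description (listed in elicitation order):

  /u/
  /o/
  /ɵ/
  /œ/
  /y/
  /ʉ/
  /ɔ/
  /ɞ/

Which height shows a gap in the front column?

height            front     central   back    
high              y         ʉ         u       
high-mid          —         ɵ         o       
low-mid           œ         ɞ         ɔ       
Every height has a front member except high-mid, where /ø/ would be expected.

high-mid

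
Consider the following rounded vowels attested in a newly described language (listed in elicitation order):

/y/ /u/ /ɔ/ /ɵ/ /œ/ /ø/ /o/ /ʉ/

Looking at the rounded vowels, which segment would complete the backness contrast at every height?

Front: /y/ (high), /ø/ (high-mid), /œ/ (low-mid).
Central: /ʉ/ (high), /ɵ/ (high-mid).
Back: /u/ (high), /o/ (high-mid), /ɔ/ (low-mid).
The low-mid row has no central member, so the gap is the low-mid central rounded vowel /ɞ/.

/ɞ/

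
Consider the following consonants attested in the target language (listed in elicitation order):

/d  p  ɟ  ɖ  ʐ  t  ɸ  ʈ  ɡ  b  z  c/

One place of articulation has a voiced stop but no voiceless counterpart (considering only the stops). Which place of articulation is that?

bilabial: voiceless /p/, voiced /b/.
alveolar: voiceless /t/, voiced /d/.
retroflex: voiceless /ʈ/, voiced /ɖ/.
palatal: voiceless /c/, voiced /ɟ/.
velar: voiceless —, voiced /ɡ/.
Every place of articulation has a voiceless member except velar, where /k/ would be expected.

velar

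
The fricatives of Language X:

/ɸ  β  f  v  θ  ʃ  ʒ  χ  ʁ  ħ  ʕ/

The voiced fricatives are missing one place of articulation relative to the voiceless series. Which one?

dental

bilabial: voiceless /ɸ/, voiced /β/.
labiodental: voiceless /f/, voiced /v/.
dental: voiceless /θ/, voiced —.
postalveolar: voiceless /ʃ/, voiced /ʒ/.
uvular: voiceless /χ/, voiced /ʁ/.
pharyngeal: voiceless /ħ/, voiced /ʕ/.
Every place of articulation has a voiced member except dental, where /ð/ would be expected.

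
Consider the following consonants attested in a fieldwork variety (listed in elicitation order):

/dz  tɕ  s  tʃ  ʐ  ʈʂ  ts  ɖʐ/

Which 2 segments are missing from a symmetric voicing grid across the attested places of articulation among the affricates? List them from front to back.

Voiceless: /ts/ (alveolar), /tʃ/ (postalveolar), /ʈʂ/ (retroflex), /tɕ/ (alveolo-palatal).
Voiced: /dz/ (alveolar), /ɖʐ/ (retroflex).
Gaps, from front to back: postalveolar lacks voiced (/dʒ/); alveolo-palatal lacks voiced (/dʑ/).

/dʒ/, /dʑ/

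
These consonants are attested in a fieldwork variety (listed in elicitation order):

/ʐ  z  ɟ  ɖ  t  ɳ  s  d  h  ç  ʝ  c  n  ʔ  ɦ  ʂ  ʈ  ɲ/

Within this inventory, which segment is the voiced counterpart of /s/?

/z/

/s/ is a voiceless alveolar fricative.
The voiced counterpart is a voiced alveolar fricative — in this inventory, /z/.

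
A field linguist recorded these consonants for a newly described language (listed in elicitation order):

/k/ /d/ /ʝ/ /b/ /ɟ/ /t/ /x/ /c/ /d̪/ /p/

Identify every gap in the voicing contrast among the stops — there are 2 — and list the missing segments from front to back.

/t̪/, /ɡ/

Voiceless: /p/ (bilabial), /t/ (alveolar), /c/ (palatal), /k/ (velar).
Voiced: /b/ (bilabial), /d̪/ (dental), /d/ (alveolar), /ɟ/ (palatal).
Gaps, from front to back: dental lacks voiceless (/t̪/); velar lacks voiced (/ɡ/).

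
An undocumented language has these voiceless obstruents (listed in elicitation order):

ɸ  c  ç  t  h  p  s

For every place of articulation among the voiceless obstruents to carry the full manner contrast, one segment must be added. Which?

/ʔ/

bilabial: stop /p/, fricative /ɸ/.
alveolar: stop /t/, fricative /s/.
palatal: stop /c/, fricative /ç/.
glottal: stop —, fricative /h/.
The glottal row has no stop member, so the gap is the glottal stop /ʔ/.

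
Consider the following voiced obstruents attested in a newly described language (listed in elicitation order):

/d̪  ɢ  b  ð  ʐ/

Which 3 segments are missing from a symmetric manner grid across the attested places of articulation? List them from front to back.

Stop: /b/ (bilabial), /d̪/ (dental), /ɢ/ (uvular).
Fricative: /ð/ (dental), /ʐ/ (retroflex).
Gaps, from front to back: bilabial lacks fricative (/β/); retroflex lacks stop (/ɖ/); uvular lacks fricative (/ʁ/).

/β/, /ɖ/, /ʁ/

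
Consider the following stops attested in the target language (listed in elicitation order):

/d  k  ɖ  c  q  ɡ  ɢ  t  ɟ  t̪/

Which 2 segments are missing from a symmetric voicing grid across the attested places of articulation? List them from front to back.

dental: voiceless /t̪/, voiced —.
alveolar: voiceless /t/, voiced /d/.
retroflex: voiceless —, voiced /ɖ/.
palatal: voiceless /c/, voiced /ɟ/.
velar: voiceless /k/, voiced /ɡ/.
uvular: voiceless /q/, voiced /ɢ/.
Gaps, from front to back: dental lacks voiced (/d̪/); retroflex lacks voiceless (/ʈ/).

/d̪/, /ʈ/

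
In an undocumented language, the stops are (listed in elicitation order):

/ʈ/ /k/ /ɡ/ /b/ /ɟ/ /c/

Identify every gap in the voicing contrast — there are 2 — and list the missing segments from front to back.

place of articulation  voiceless  voiced  
bilabial          —         b       
retroflex         ʈ         —       
palatal           c         ɟ       
velar             k         ɡ       
Gaps, from front to back: bilabial lacks voiceless (/p/); retroflex lacks voiced (/ɖ/).

/p/, /ɖ/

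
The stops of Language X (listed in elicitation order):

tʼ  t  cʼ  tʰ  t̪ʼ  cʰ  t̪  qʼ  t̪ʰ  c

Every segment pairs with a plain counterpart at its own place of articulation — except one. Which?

Dental: /t̪/ ~ /t̪ʰ/ ~ /t̪ʼ/
Alveolar: /t/ ~ /tʰ/ ~ /tʼ/
Palatal: /c/ ~ /cʰ/ ~ /cʼ/
Uvular: only /qʼ/ (ejective); no plain partner.
So /qʼ/ is the unpaired segment.

/qʼ/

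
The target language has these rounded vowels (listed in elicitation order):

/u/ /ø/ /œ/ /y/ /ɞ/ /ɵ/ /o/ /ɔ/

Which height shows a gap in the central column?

high

Front: /y/ (high), /ø/ (high-mid), /œ/ (low-mid).
Central: /ɵ/ (high-mid), /ɞ/ (low-mid).
Back: /u/ (high), /o/ (high-mid), /ɔ/ (low-mid).
Every height has a central member except high, where /ʉ/ would be expected.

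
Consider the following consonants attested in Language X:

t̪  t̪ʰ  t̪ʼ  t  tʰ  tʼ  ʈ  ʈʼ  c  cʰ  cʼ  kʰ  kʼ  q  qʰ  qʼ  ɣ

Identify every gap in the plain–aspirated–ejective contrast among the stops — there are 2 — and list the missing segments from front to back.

dental: plain /t̪/, aspirated /t̪ʰ/, ejective /t̪ʼ/.
alveolar: plain /t/, aspirated /tʰ/, ejective /tʼ/.
retroflex: plain /ʈ/, aspirated —, ejective /ʈʼ/.
palatal: plain /c/, aspirated /cʰ/, ejective /cʼ/.
velar: plain —, aspirated /kʰ/, ejective /kʼ/.
uvular: plain /q/, aspirated /qʰ/, ejective /qʼ/.
Gaps, from front to back: retroflex lacks aspirated (/ʈʰ/); velar lacks plain (/k/).

/ʈʰ/, /k/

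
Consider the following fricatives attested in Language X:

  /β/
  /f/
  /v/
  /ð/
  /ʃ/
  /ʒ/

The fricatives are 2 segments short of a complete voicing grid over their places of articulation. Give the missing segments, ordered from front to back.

bilabial: voiceless —, voiced /β/.
labiodental: voiceless /f/, voiced /v/.
dental: voiceless —, voiced /ð/.
postalveolar: voiceless /ʃ/, voiced /ʒ/.
Gaps, from front to back: bilabial lacks voiceless (/ɸ/); dental lacks voiceless (/θ/).

/ɸ/, /θ/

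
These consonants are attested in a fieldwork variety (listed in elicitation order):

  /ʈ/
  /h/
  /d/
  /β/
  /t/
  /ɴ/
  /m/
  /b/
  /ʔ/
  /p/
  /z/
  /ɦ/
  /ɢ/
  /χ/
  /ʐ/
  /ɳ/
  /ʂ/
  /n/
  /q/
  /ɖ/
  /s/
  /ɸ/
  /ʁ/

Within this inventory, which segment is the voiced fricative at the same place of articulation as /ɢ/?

/ɢ/ is a voiced uvular stop.
The voiced fricative at the same place is a voiced uvular fricative — in this inventory, /ʁ/.

/ʁ/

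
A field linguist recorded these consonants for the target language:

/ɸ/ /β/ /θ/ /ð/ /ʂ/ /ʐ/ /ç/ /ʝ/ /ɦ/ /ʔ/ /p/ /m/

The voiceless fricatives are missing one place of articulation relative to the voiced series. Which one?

glottal

Voiceless: /ɸ/ (bilabial), /θ/ (dental), /ʂ/ (retroflex), /ç/ (palatal).
Voiced: /β/ (bilabial), /ð/ (dental), /ʐ/ (retroflex), /ʝ/ (palatal), /ɦ/ (glottal).
Every place of articulation has a voiceless member except glottal, where /h/ would be expected.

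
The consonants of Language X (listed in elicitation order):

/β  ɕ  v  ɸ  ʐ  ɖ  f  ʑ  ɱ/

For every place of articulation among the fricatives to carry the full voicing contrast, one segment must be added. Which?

/ʂ/

Voiceless: /ɸ/ (bilabial), /f/ (labiodental), /ɕ/ (alveolo-palatal).
Voiced: /β/ (bilabial), /v/ (labiodental), /ʐ/ (retroflex), /ʑ/ (alveolo-palatal).
The retroflex row has no voiceless member, so the gap is the voiceless retroflex fricative /ʂ/.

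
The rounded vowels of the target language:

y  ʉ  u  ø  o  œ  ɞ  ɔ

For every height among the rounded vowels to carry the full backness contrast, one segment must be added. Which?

height            front     central   back    
high              y         ʉ         u       
high-mid          ø         —         o       
low-mid           œ         ɞ         ɔ       
The high-mid row has no central member, so the gap is the high-mid central rounded vowel /ɵ/.

/ɵ/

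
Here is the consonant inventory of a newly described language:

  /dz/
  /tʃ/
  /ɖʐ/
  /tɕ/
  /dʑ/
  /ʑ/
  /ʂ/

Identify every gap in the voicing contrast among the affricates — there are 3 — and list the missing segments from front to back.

alveolar: voiceless —, voiced /dz/.
postalveolar: voiceless /tʃ/, voiced —.
retroflex: voiceless —, voiced /ɖʐ/.
alveolo-palatal: voiceless /tɕ/, voiced /dʑ/.
Gaps, from front to back: alveolar lacks voiceless (/ts/); postalveolar lacks voiced (/dʒ/); retroflex lacks voiceless (/ʈʂ/).

/ts/, /dʒ/, /ʈʂ/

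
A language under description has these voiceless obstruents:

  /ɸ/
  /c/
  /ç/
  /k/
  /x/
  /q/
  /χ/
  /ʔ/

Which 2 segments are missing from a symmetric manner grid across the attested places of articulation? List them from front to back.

/p/, /h/

place of articulation  stop      fricative
bilabial          —         ɸ       
palatal           c         ç       
velar             k         x       
uvular            q         χ       
glottal           ʔ         —       
Gaps, from front to back: bilabial lacks stop (/p/); glottal lacks fricative (/h/).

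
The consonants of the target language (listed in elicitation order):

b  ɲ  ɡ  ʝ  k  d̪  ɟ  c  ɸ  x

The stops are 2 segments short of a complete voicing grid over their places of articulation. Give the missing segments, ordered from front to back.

/p/, /t̪/

bilabial: voiceless —, voiced /b/.
dental: voiceless —, voiced /d̪/.
palatal: voiceless /c/, voiced /ɟ/.
velar: voiceless /k/, voiced /ɡ/.
Gaps, from front to back: bilabial lacks voiceless (/p/); dental lacks voiceless (/t̪/).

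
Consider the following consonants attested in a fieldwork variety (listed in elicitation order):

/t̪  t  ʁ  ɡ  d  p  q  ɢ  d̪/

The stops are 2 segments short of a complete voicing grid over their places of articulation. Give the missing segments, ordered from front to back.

/b/, /k/

place of articulation  voiceless  voiced  
bilabial          p         —       
dental            t̪        d̪      
alveolar          t         d       
velar             —         ɡ       
uvular            q         ɢ       
Gaps, from front to back: bilabial lacks voiced (/b/); velar lacks voiceless (/k/).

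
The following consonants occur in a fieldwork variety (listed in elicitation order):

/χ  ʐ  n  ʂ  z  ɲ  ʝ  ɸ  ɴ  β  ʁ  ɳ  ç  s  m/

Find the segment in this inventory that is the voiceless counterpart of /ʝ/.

/ʝ/ is a voiced palatal fricative.
The voiceless counterpart is a voiceless palatal fricative — in this inventory, /ç/.

/ç/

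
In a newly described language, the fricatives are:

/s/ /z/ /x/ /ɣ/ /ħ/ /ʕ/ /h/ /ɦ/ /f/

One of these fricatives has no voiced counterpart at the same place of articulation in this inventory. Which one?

Alveolar: /s/ ~ /z/
Velar: /x/ ~ /ɣ/
Pharyngeal: /ħ/ ~ /ʕ/
Glottal: /h/ ~ /ɦ/
Labiodental: only /f/ (voiceless); no voiced partner.
So /f/ is the unpaired segment.

/f/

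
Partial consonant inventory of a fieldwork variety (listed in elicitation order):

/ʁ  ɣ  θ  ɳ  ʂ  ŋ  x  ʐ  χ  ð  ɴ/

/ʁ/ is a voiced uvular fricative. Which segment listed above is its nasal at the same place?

The nasal at the same place is an uvular nasal — in this inventory, /ɴ/.

/ɴ/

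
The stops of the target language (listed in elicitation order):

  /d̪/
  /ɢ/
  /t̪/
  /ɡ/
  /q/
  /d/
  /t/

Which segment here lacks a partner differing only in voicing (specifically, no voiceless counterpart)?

/ɡ/

Dental: /t̪/ ~ /d̪/
Alveolar: /t/ ~ /d/
Uvular: /q/ ~ /ɢ/
Velar: only /ɡ/ (voiced); no voiceless partner.
So /ɡ/ is the unpaired segment.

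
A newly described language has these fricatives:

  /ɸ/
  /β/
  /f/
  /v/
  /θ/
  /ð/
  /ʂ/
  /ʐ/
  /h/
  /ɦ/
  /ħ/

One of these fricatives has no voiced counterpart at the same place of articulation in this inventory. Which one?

/ħ/

Bilabial: /ɸ/ ~ /β/
Labiodental: /f/ ~ /v/
Dental: /θ/ ~ /ð/
Retroflex: /ʂ/ ~ /ʐ/
Glottal: /h/ ~ /ɦ/
Pharyngeal: only /ħ/ (voiceless); no voiced partner.
So /ħ/ is the unpaired segment.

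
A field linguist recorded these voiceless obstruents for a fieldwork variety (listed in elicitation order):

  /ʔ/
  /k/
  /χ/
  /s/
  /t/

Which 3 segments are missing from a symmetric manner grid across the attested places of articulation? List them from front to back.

Stop: /t/ (alveolar), /k/ (velar), /ʔ/ (glottal).
Fricative: /s/ (alveolar), /χ/ (uvular).
Gaps, from front to back: velar lacks fricative (/x/); uvular lacks stop (/q/); glottal lacks fricative (/h/).

/x/, /q/, /h/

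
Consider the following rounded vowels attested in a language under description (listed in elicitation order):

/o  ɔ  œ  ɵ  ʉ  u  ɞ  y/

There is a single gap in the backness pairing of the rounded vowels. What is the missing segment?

height            front     central   back    
high              y         ʉ         u       
high-mid          —         ɵ         o       
low-mid           œ         ɞ         ɔ       
The high-mid row has no front member, so the gap is the high-mid front rounded vowel /ø/.

/ø/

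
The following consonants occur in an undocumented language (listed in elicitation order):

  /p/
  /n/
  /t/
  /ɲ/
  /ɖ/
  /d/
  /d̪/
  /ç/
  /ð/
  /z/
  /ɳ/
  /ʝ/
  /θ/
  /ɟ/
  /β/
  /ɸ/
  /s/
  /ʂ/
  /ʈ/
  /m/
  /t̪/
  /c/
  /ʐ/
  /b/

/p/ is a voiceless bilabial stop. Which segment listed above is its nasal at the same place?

The nasal at the same place is a bilabial nasal — in this inventory, /m/.

/m/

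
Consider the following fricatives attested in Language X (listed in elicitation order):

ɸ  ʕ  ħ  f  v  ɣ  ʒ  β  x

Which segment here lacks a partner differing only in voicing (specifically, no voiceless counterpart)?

/ʒ/

Bilabial: /ɸ/ ~ /β/
Labiodental: /f/ ~ /v/
Velar: /x/ ~ /ɣ/
Pharyngeal: /ħ/ ~ /ʕ/
Postalveolar: only /ʒ/ (voiced); no voiceless partner.
So /ʒ/ is the unpaired segment.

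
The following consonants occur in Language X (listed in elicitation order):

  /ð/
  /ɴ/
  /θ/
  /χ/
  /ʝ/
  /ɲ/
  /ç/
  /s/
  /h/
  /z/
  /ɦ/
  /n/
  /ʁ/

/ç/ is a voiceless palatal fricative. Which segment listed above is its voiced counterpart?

/ʝ/

The voiced counterpart is a voiced palatal fricative — in this inventory, /ʝ/.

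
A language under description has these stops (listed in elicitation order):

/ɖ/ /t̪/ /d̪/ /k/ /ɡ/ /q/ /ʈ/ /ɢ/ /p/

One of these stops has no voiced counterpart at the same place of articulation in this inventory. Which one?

/p/

Dental: /t̪/ ~ /d̪/
Retroflex: /ʈ/ ~ /ɖ/
Velar: /k/ ~ /ɡ/
Uvular: /q/ ~ /ɢ/
Bilabial: only /p/ (voiceless); no voiced partner.
So /p/ is the unpaired segment.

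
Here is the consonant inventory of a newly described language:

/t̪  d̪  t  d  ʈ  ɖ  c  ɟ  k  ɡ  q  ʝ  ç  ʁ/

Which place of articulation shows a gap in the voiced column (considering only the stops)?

dental: voiceless /t̪/, voiced /d̪/.
alveolar: voiceless /t/, voiced /d/.
retroflex: voiceless /ʈ/, voiced /ɖ/.
palatal: voiceless /c/, voiced /ɟ/.
velar: voiceless /k/, voiced /ɡ/.
uvular: voiceless /q/, voiced —.
Every place of articulation has a voiced member except uvular, where /ɢ/ would be expected.

uvular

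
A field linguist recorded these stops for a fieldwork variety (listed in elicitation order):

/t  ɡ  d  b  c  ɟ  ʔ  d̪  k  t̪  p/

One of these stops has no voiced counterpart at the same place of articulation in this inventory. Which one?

Bilabial: /p/ ~ /b/
Dental: /t̪/ ~ /d̪/
Alveolar: /t/ ~ /d/
Palatal: /c/ ~ /ɟ/
Velar: /k/ ~ /ɡ/
Glottal: only /ʔ/ (voiceless); no voiced partner.
So /ʔ/ is the unpaired segment.

/ʔ/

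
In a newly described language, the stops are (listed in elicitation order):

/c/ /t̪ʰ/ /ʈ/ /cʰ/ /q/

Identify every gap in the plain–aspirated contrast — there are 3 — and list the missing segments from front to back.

place of articulation  plain     aspirated
dental            —         t̪ʰ     
retroflex         ʈ         —       
palatal           c         cʰ      
uvular            q         —       
Gaps, from front to back: dental lacks plain (/t̪/); retroflex lacks aspirated (/ʈʰ/); uvular lacks aspirated (/qʰ/).

/t̪/, /ʈʰ/, /qʰ/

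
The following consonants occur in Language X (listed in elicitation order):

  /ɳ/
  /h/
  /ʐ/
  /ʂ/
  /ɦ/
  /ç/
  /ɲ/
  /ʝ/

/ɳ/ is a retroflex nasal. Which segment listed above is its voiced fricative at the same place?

/ʐ/

The voiced fricative at the same place is a voiced retroflex fricative — in this inventory, /ʐ/.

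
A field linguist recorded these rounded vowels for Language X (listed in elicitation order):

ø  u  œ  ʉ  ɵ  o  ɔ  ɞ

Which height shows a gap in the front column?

high

height            front     central   back    
high              —         ʉ         u       
high-mid          ø         ɵ         o       
low-mid           œ         ɞ         ɔ       
Every height has a front member except high, where /y/ would be expected.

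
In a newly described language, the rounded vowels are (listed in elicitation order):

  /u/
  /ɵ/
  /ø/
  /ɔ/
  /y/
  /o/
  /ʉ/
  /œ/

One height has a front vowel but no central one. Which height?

low-mid

height            front     central   back    
high              y         ʉ         u       
high-mid          ø         ɵ         o       
low-mid           œ         —         ɔ       
Every height has a central member except low-mid, where /ɞ/ would be expected.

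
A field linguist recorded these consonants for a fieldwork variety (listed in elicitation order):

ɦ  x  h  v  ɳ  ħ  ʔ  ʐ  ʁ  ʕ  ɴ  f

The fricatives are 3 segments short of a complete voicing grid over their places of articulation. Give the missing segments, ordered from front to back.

/ʂ/, /ɣ/, /χ/

place of articulation  voiceless  voiced  
labiodental       f         v       
retroflex         —         ʐ       
velar             x         —       
uvular            —         ʁ       
pharyngeal        ħ         ʕ       
glottal           h         ɦ       
Gaps, from front to back: retroflex lacks voiceless (/ʂ/); velar lacks voiced (/ɣ/); uvular lacks voiceless (/χ/).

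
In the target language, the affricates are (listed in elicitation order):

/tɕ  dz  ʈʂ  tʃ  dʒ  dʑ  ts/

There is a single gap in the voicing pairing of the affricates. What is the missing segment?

place of articulation  voiceless  voiced  
alveolar          ts        dz      
postalveolar      tʃ        dʒ      
retroflex         ʈʂ        —       
alveolo-palatal   tɕ        dʑ      
The retroflex row has no voiced member, so the gap is the voiced retroflex affricate /ɖʐ/.

/ɖʐ/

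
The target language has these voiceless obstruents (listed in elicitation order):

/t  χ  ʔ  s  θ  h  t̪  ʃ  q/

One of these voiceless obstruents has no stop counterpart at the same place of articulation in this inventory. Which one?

/ʃ/

Dental: /t̪/ ~ /θ/
Alveolar: /t/ ~ /s/
Uvular: /q/ ~ /χ/
Glottal: /ʔ/ ~ /h/
Postalveolar: only /ʃ/ (fricative); no stop partner.
So /ʃ/ is the unpaired segment.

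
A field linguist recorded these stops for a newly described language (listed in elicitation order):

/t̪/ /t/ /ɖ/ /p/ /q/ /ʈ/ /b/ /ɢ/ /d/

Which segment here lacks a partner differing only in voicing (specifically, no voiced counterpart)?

/t̪/

Bilabial: /p/ ~ /b/
Alveolar: /t/ ~ /d/
Retroflex: /ʈ/ ~ /ɖ/
Uvular: /q/ ~ /ɢ/
Dental: only /t̪/ (voiceless); no voiced partner.
So /t̪/ is the unpaired segment.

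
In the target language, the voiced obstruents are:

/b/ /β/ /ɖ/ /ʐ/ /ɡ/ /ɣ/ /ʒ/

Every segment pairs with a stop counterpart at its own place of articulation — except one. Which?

Bilabial: /b/ ~ /β/
Retroflex: /ɖ/ ~ /ʐ/
Velar: /ɡ/ ~ /ɣ/
Postalveolar: only /ʒ/ (fricative); no stop partner.
So /ʒ/ is the unpaired segment.

/ʒ/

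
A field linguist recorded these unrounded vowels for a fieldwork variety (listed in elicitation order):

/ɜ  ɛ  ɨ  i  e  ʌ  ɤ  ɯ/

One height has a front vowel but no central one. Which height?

height            front     central   back    
high              i         ɨ         ɯ       
high-mid          e         —         ɤ       
low-mid           ɛ         ɜ         ʌ       
Every height has a central member except high-mid, where /ɘ/ would be expected.

high-mid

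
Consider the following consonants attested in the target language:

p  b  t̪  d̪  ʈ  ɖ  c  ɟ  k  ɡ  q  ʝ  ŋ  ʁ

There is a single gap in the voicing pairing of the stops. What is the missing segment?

/ɢ/

Voiceless: /p/ (bilabial), /t̪/ (dental), /ʈ/ (retroflex), /c/ (palatal), /k/ (velar), /q/ (uvular).
Voiced: /b/ (bilabial), /d̪/ (dental), /ɖ/ (retroflex), /ɟ/ (palatal), /ɡ/ (velar).
The uvular row has no voiced member, so the gap is the voiced uvular stop /ɢ/.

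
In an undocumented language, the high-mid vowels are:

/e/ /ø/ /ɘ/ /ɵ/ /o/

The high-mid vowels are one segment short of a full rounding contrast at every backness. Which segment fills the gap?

backness          unrounded  rounded 
front             e         ø       
central           ɘ         ɵ       
back              —         o       
The back row has no unrounded member, so the gap is the back unrounded vowel /ɤ/.

/ɤ/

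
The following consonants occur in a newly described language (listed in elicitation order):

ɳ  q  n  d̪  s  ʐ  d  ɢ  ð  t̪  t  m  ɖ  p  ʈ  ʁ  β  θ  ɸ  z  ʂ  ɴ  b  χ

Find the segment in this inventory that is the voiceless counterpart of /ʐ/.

/ʂ/

/ʐ/ is a voiced retroflex fricative.
The voiceless counterpart is a voiceless retroflex fricative — in this inventory, /ʂ/.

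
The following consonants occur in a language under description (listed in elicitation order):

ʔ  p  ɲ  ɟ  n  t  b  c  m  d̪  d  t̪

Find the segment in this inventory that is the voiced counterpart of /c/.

/ɟ/

/c/ is a voiceless palatal stop.
The voiced counterpart is a voiced palatal stop — in this inventory, /ɟ/.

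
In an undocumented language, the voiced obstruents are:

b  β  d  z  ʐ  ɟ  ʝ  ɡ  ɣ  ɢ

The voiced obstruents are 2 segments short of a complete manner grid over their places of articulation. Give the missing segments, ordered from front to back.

/ɖ/, /ʁ/

Stop: /b/ (bilabial), /d/ (alveolar), /ɟ/ (palatal), /ɡ/ (velar), /ɢ/ (uvular).
Fricative: /β/ (bilabial), /z/ (alveolar), /ʐ/ (retroflex), /ʝ/ (palatal), /ɣ/ (velar).
Gaps, from front to back: retroflex lacks stop (/ɖ/); uvular lacks fricative (/ʁ/).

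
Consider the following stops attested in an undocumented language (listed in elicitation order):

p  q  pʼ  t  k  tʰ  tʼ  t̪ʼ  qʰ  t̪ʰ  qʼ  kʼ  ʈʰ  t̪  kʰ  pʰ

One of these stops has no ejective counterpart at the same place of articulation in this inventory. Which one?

Bilabial: /p/ ~ /pʰ/ ~ /pʼ/
Dental: /t̪/ ~ /t̪ʰ/ ~ /t̪ʼ/
Alveolar: /t/ ~ /tʰ/ ~ /tʼ/
Velar: /k/ ~ /kʰ/ ~ /kʼ/
Uvular: /q/ ~ /qʰ/ ~ /qʼ/
Retroflex: only /ʈʰ/ (aspirated); no ejective partner.
So /ʈʰ/ is the unpaired segment.

/ʈʰ/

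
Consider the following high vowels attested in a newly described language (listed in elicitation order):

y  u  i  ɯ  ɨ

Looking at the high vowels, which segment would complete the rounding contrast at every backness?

front: unrounded /i/, rounded /y/.
central: unrounded /ɨ/, rounded —.
back: unrounded /ɯ/, rounded /u/.
The central row has no rounded member, so the gap is the central rounded vowel /ʉ/.

/ʉ/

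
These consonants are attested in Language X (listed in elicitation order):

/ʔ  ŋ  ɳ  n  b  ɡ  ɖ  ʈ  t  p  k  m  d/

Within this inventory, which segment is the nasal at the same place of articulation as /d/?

/n/

/d/ is a voiced alveolar stop.
The nasal at the same place is an alveolar nasal — in this inventory, /n/.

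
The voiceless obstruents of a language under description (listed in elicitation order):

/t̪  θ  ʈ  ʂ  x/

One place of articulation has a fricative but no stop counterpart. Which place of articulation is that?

Stop: /t̪/ (dental), /ʈ/ (retroflex).
Fricative: /θ/ (dental), /ʂ/ (retroflex), /x/ (velar).
Every place of articulation has a stop member except velar, where /k/ would be expected.

velar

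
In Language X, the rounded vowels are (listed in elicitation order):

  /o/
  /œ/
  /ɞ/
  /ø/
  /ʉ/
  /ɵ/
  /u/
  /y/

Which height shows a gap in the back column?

low-mid

Front: /y/ (high), /ø/ (high-mid), /œ/ (low-mid).
Central: /ʉ/ (high), /ɵ/ (high-mid), /ɞ/ (low-mid).
Back: /u/ (high), /o/ (high-mid).
Every height has a back member except low-mid, where /ɔ/ would be expected.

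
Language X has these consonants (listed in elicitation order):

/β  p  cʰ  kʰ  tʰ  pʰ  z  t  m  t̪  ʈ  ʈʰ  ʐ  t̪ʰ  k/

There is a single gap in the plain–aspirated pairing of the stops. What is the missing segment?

bilabial: plain /p/, aspirated /pʰ/.
dental: plain /t̪/, aspirated /t̪ʰ/.
alveolar: plain /t/, aspirated /tʰ/.
retroflex: plain /ʈ/, aspirated /ʈʰ/.
palatal: plain —, aspirated /cʰ/.
velar: plain /k/, aspirated /kʰ/.
The palatal row has no plain member, so the gap is the plain palatal stop /c/.

/c/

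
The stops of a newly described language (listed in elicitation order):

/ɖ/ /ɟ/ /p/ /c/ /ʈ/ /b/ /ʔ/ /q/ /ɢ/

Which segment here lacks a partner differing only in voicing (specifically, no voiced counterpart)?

/ʔ/

Bilabial: /p/ ~ /b/
Retroflex: /ʈ/ ~ /ɖ/
Palatal: /c/ ~ /ɟ/
Uvular: /q/ ~ /ɢ/
Glottal: only /ʔ/ (voiceless); no voiced partner.
So /ʔ/ is the unpaired segment.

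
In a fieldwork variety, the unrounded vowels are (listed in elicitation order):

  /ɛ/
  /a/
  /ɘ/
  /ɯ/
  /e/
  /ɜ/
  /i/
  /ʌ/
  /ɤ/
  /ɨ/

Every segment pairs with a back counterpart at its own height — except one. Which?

/a/

High: /i/ ~ /ɨ/ ~ /ɯ/
High-mid: /e/ ~ /ɘ/ ~ /ɤ/
Low-mid: /ɛ/ ~ /ɜ/ ~ /ʌ/
Low: only /a/ (front); no back partner.
So /a/ is the unpaired segment.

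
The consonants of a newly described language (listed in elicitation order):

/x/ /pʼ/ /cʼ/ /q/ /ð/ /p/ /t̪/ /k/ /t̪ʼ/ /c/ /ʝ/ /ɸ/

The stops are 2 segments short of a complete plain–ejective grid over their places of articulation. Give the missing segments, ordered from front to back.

bilabial: plain /p/, ejective /pʼ/.
dental: plain /t̪/, ejective /t̪ʼ/.
palatal: plain /c/, ejective /cʼ/.
velar: plain /k/, ejective —.
uvular: plain /q/, ejective —.
Gaps, from front to back: velar lacks ejective (/kʼ/); uvular lacks ejective (/qʼ/).

/kʼ/, /qʼ/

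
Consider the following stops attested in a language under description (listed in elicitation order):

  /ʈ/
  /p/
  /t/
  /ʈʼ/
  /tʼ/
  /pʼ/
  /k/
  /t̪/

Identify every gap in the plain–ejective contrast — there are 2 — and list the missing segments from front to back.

/t̪ʼ/, /kʼ/

place of articulation  plain     ejective
bilabial          p         pʼ      
dental            t̪        —       
alveolar          t         tʼ      
retroflex         ʈ         ʈʼ      
velar             k         —       
Gaps, from front to back: dental lacks ejective (/t̪ʼ/); velar lacks ejective (/kʼ/).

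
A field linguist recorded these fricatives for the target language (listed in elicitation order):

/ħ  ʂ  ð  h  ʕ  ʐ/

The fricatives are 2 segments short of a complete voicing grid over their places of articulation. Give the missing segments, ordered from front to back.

place of articulation  voiceless  voiced  
dental            —         ð       
retroflex         ʂ         ʐ       
pharyngeal        ħ         ʕ       
glottal           h         —       
Gaps, from front to back: dental lacks voiceless (/θ/); glottal lacks voiced (/ɦ/).

/θ/, /ɦ/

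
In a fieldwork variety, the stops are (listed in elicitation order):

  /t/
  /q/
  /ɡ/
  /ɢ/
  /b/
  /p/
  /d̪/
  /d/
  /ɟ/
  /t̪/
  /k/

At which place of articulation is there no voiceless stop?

bilabial: voiceless /p/, voiced /b/.
dental: voiceless /t̪/, voiced /d̪/.
alveolar: voiceless /t/, voiced /d/.
palatal: voiceless —, voiced /ɟ/.
velar: voiceless /k/, voiced /ɡ/.
uvular: voiceless /q/, voiced /ɢ/.
Every place of articulation has a voiceless member except palatal, where /c/ would be expected.

palatal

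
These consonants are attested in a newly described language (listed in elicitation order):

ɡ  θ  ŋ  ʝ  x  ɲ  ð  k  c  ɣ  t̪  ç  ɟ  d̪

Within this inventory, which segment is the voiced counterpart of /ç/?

/ʝ/

/ç/ is a voiceless palatal fricative.
The voiced counterpart is a voiced palatal fricative — in this inventory, /ʝ/.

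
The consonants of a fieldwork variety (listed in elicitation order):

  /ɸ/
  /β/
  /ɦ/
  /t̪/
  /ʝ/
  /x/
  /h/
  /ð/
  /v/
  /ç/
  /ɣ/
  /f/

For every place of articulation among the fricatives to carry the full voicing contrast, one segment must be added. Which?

/θ/

bilabial: voiceless /ɸ/, voiced /β/.
labiodental: voiceless /f/, voiced /v/.
dental: voiceless —, voiced /ð/.
palatal: voiceless /ç/, voiced /ʝ/.
velar: voiceless /x/, voiced /ɣ/.
glottal: voiceless /h/, voiced /ɦ/.
The dental row has no voiceless member, so the gap is the voiceless dental fricative /θ/.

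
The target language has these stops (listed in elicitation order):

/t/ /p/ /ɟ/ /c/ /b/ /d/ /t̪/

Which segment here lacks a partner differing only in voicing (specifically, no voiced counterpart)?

Bilabial: /p/ ~ /b/
Alveolar: /t/ ~ /d/
Palatal: /c/ ~ /ɟ/
Dental: only /t̪/ (voiceless); no voiced partner.
So /t̪/ is the unpaired segment.

/t̪/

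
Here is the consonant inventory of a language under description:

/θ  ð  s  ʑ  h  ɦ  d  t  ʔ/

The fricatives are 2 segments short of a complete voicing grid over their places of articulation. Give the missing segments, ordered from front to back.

place of articulation  voiceless  voiced  
dental            θ         ð       
alveolar          s         —       
alveolo-palatal   —         ʑ       
glottal           h         ɦ       
Gaps, from front to back: alveolar lacks voiced (/z/); alveolo-palatal lacks voiceless (/ɕ/).

/z/, /ɕ/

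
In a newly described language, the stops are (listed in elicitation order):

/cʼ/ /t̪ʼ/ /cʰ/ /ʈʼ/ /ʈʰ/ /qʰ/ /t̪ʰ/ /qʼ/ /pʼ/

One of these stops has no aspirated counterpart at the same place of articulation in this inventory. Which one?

/pʼ/

Dental: /t̪ʰ/ ~ /t̪ʼ/
Retroflex: /ʈʰ/ ~ /ʈʼ/
Palatal: /cʰ/ ~ /cʼ/
Uvular: /qʰ/ ~ /qʼ/
Bilabial: only /pʼ/ (ejective); no aspirated partner.
So /pʼ/ is the unpaired segment.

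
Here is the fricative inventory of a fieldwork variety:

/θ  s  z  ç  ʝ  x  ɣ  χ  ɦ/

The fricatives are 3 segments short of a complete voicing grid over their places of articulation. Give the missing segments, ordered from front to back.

/ð/, /ʁ/, /h/

dental: voiceless /θ/, voiced —.
alveolar: voiceless /s/, voiced /z/.
palatal: voiceless /ç/, voiced /ʝ/.
velar: voiceless /x/, voiced /ɣ/.
uvular: voiceless /χ/, voiced —.
glottal: voiceless —, voiced /ɦ/.
Gaps, from front to back: dental lacks voiced (/ð/); uvular lacks voiced (/ʁ/); glottal lacks voiceless (/h/).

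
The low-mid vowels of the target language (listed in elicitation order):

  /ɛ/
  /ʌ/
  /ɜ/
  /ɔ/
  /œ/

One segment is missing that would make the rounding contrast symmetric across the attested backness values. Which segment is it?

/ɞ/

front: unrounded /ɛ/, rounded /œ/.
central: unrounded /ɜ/, rounded —.
back: unrounded /ʌ/, rounded /ɔ/.
The central row has no rounded member, so the gap is the central rounded vowel /ɞ/.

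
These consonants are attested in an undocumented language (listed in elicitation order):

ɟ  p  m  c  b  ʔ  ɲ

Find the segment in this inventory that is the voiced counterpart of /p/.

/p/ is a voiceless bilabial stop.
The voiced counterpart is a voiced bilabial stop — in this inventory, /b/.

/b/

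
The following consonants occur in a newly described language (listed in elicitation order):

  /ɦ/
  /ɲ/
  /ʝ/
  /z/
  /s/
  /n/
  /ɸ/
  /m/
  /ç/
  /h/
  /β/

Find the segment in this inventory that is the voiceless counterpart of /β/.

/β/ is a voiced bilabial fricative.
The voiceless counterpart is a voiceless bilabial fricative — in this inventory, /ɸ/.

/ɸ/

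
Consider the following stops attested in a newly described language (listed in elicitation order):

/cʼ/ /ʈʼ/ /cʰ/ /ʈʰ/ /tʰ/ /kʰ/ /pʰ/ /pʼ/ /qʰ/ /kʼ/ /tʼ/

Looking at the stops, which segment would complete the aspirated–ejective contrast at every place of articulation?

/qʼ/

place of articulation  aspirated  ejective
bilabial          pʰ        pʼ      
alveolar          tʰ        tʼ      
retroflex         ʈʰ        ʈʼ      
palatal           cʰ        cʼ      
velar             kʰ        kʼ      
uvular            qʰ        —       
The uvular row has no ejective member, so the gap is the ejective uvular stop /qʼ/.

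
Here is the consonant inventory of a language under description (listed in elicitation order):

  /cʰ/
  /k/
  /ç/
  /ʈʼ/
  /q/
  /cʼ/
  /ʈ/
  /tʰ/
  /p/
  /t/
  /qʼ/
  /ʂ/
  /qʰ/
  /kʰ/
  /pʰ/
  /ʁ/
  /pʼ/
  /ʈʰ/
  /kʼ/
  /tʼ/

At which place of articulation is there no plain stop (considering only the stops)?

palatal

Plain: /p/ (bilabial), /t/ (alveolar), /ʈ/ (retroflex), /k/ (velar), /q/ (uvular).
Aspirated: /pʰ/ (bilabial), /tʰ/ (alveolar), /ʈʰ/ (retroflex), /cʰ/ (palatal), /kʰ/ (velar), /qʰ/ (uvular).
Ejective: /pʼ/ (bilabial), /tʼ/ (alveolar), /ʈʼ/ (retroflex), /cʼ/ (palatal), /kʼ/ (velar), /qʼ/ (uvular).
Every place of articulation has a plain member except palatal, where /c/ would be expected.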